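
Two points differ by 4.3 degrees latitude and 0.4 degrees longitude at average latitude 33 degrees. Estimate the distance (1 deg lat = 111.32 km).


dlat_km = 4.3 * 111.32 = 478.676
dlon_km = 0.4 * 111.32 * cos(33) ≈ 37.344
dist = sqrt(478.676^2 + 37.344^2) ≈ 480.1 km

480.1 km


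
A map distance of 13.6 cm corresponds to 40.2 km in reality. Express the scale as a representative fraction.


ground = 40.2 km = 4020000 cm; RF denominator = ground / map = 4020000 / 13.6 ≈ 295588; RF = 1:295588

1:295588


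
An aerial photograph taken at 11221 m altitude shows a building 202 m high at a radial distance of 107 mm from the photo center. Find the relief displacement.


d = h * r / H = 202 * 107 / 11221 = 1.93 mm

1.93 mm


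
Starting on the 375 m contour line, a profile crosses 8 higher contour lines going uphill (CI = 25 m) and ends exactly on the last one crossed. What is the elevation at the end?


elevation = 375 + 8 * 25 = 575 m

575 m


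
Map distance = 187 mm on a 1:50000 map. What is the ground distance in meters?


ground = 187 mm * 50000 / 1000 = 9350.0 m

9350.0 m


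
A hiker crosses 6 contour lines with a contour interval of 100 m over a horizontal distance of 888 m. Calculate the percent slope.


elevation change = 6 * 100 = 600 m
slope = 600 / 888 * 100 = 67.6%

67.6%


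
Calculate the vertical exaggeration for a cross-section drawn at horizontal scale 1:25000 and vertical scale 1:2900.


VE = horizontal_scale / vertical_scale = 25000 / 2900 ≈ 8.6

8.6x


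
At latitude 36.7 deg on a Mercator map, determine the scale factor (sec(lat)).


SF = 1 / cos(36.7) = 1 / 0.801776 = 1.247

1.247


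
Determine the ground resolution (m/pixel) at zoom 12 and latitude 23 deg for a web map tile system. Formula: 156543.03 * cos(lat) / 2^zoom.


res = 156543.03 * cos(23) / 2^12 = 156543.03 * 0.92050485 / 4096 = 35.18 m/pixel

35.18 m/pixel


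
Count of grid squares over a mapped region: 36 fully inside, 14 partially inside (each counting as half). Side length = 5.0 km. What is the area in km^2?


effective squares = 36 + 14 * 0.5 = 43.0
area = 43.0 * 25.0 = 1075.0 km^2

1075.0 km^2


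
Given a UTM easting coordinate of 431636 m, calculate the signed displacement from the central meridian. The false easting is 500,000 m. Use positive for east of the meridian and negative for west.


displacement = 431636 - 500000 = -68364 m

-68364 m


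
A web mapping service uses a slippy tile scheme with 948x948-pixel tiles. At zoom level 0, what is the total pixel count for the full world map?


tiles per axis = 2^0 = 1
total tiles = 1^2 = 1
pixels per axis = 1 * 948 = 948
total pixels = 948^2 = 898704

898704 pixels


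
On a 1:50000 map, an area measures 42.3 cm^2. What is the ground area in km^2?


ground_area = 42.3 * (50000/100)^2 = 10575000.0 m^2 = 10.575 km^2

10.575 km^2


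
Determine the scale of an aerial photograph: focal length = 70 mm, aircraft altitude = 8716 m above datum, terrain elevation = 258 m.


scale = f / (H - h) = 70 mm / 8458 m = 70 / 8458000 = 1:120829

1:120829


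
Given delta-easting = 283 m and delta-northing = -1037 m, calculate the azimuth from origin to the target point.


az = atan2(283, -1037) = 164.7 deg
adjusted to 0-360: 164.7 degrees

164.7 degrees


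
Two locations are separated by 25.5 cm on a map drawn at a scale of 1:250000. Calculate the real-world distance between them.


ground = 25.5 cm * 250000 / 100 = 63750.0 m = 63.75 km

63.75 km


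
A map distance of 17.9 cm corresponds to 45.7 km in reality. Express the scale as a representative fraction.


ground = 45.7 km = 4570000 cm; RF denominator = ground / map = 4570000 / 17.9 ≈ 255307; RF = 1:255307

1:255307


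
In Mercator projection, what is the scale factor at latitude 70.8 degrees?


SF = 1 / cos(70.8) = 1 / 0.328867 = 3.041

3.041


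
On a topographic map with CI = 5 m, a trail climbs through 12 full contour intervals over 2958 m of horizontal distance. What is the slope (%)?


elevation change = 12 * 5 = 60 m
slope = 60 / 2958 * 100 = 2.0%

2.0%


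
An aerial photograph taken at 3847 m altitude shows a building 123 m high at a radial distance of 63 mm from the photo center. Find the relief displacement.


d = h * r / H = 123 * 63 / 3847 = 2.01 mm

2.01 mm


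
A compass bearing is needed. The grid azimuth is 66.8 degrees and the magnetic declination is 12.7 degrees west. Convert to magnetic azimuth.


magnetic azimuth = grid azimuth - declination (east +ve)
mag_az = 66.8 - -12.7 = 79.5 degrees

79.5 degrees


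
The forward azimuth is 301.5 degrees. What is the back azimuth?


back azimuth = (301.5 + 180) mod 360 = 121.5 degrees

121.5 degrees


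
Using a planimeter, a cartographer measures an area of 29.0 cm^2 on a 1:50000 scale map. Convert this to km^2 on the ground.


ground_area = 29.0 * (50000/100)^2 = 7250000.0 m^2 = 7.25 km^2

7.25 km^2


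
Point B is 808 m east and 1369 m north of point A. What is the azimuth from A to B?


az = atan2(808, 1369) = 30.5 deg
adjusted to 0-360: 30.5 degrees

30.5 degrees


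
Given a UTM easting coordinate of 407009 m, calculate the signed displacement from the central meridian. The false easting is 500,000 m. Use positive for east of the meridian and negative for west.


displacement = 407009 - 500000 = -92991 m

-92991 m


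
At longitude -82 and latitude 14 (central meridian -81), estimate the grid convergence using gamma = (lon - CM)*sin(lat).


gamma = (-82 - -81) * sin(14) = -1 * 0.241922 = -0.242 degrees

-0.242 degrees


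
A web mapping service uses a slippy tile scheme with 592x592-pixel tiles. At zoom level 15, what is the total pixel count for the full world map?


tiles per axis = 2^15 = 32768
total tiles = 32768^2 = 1073741824
pixels per axis = 32768 * 592 = 19398656
total pixels = 19398656^2 = 376307854606336

376307854606336 pixels


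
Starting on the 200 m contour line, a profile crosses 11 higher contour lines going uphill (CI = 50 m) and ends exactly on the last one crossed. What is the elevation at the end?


elevation = 200 + 11 * 50 = 750 m

750 m


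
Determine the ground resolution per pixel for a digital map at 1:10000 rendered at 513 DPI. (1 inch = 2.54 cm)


pixel_cm = 2.54 / 513 ≈ 0.004951 cm
ground = pixel_cm * 10000 / 100 = 2.54 * 10000 / (513 * 100) = 25400 / 51300 ≈ 0.5 m

0.5 m


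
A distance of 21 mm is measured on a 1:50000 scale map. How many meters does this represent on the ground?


ground = 21 mm * 50000 / 1000 = 1050.0 m

1050.0 m


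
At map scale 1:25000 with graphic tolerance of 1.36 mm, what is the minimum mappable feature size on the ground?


ground = 1.36 mm * 25000 / 1000 = 34.0 m

34.0 m


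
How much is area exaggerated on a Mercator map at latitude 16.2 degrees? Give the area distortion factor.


area_distortion = 1/cos^2(16.2) = 1.084

1.084


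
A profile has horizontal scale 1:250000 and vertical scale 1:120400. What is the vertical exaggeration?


VE = horizontal_scale / vertical_scale = 250000 / 120400 ≈ 2.1

2.1x


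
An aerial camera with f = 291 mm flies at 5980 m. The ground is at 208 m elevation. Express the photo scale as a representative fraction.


scale = f / (H - h) = 291 mm / 5772 m = 291 / 5772000 = 1:19835

1:19835


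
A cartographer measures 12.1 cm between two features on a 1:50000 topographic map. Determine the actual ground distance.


ground = 12.1 cm * 50000 / 100 = 6050.0 m = 6.05 km

6.05 km


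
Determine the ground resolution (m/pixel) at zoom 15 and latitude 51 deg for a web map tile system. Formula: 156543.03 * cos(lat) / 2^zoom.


res = 156543.03 * cos(51) / 2^15 = 156543.03 * 0.62932039 / 32768 = 3.01 m/pixel

3.01 m/pixel


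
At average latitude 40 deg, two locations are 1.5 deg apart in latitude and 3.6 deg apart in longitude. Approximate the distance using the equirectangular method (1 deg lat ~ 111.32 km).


dlat_km = 1.5 * 111.32 = 166.98
dlon_km = 3.6 * 111.32 * cos(40) ≈ 306.994
dist = sqrt(166.98^2 + 306.994^2) ≈ 349.5 km

349.5 km


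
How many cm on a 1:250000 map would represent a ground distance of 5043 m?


map_cm = 5043 * 100 / 250000 = 2.0172 cm ≈ 2.02 cm

2.02 cm


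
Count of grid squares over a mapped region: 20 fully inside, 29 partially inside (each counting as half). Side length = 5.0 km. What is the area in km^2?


effective squares = 20 + 29 * 0.5 = 34.5
area = 34.5 * 25.0 = 862.5 km^2

862.5 km^2


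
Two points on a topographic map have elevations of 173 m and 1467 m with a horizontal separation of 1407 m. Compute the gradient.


gradient = (1467 - 173) / 1407 = 1294 / 1407 = 0.9197

0.9197


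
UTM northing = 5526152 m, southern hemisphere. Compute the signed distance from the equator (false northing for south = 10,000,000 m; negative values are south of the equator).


For southern: actual = 5526152 - 10000000 = -4473848 m

-4473848 m


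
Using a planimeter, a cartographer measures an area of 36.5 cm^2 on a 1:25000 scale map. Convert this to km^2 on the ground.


ground_area = 36.5 * (25000/100)^2 = 2281250.0 m^2 = 2.28125 km^2 ≈ 2.281 km^2

2.281 km^2


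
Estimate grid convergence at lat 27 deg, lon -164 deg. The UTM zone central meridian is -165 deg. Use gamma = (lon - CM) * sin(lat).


gamma = (-164 - -165) * sin(27) = 1 * 0.45399 = 0.454 degrees

0.454 degrees


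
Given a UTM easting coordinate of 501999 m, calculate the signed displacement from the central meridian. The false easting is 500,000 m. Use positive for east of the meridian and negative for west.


displacement = 501999 - 500000 = 1999 m

1999 m


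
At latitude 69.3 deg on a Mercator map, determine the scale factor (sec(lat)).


SF = 1 / cos(69.3) = 1 / 0.353475 = 2.829

2.829


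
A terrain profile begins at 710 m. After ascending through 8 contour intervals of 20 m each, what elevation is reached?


elevation = 710 + 8 * 20 = 870 m

870 m


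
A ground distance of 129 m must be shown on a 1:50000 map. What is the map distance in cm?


map_cm = 129 * 100 / 50000 = 0.258 cm ≈ 0.26 cm

0.26 cm


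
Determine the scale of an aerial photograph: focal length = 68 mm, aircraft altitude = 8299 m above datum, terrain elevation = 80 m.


scale = f / (H - h) = 68 mm / 8219 m = 68 / 8219000 = 1:120868

1:120868


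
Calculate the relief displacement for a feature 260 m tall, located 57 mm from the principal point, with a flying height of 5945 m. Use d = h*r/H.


d = h * r / H = 260 * 57 / 5945 = 2.49 mm

2.49 mm


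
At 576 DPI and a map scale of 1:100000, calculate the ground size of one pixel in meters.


pixel_cm = 2.54 / 576 ≈ 0.00441 cm
ground = pixel_cm * 100000 / 100 = 2.54 * 100000 / (576 * 100) = 254000 / 57600 ≈ 4.41 m

4.41 m


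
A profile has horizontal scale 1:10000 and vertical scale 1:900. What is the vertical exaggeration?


VE = horizontal_scale / vertical_scale = 10000 / 900 ≈ 11.1

11.1x


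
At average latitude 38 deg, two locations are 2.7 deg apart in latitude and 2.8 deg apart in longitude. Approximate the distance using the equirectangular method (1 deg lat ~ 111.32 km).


dlat_km = 2.7 * 111.32 = 300.564
dlon_km = 2.8 * 111.32 * cos(38) ≈ 245.62
dist = sqrt(300.564^2 + 245.62^2) ≈ 388.2 km

388.2 km


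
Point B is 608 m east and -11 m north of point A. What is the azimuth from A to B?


az = atan2(608, -11) = 91.0 deg
adjusted to 0-360: 91.0 degrees

91.0 degrees


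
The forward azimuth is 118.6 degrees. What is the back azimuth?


back azimuth = (118.6 + 180) mod 360 = 298.6 degrees

298.6 degrees


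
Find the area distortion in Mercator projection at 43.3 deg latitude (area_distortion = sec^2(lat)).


area_distortion = 1/cos^2(43.3) = 1.888

1.888


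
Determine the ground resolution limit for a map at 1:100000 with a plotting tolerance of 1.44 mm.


ground = 1.44 mm * 100000 / 1000 = 144.0 m

144.0 m


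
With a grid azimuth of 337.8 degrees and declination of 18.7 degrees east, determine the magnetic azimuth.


magnetic azimuth = grid azimuth - declination (east +ve)
mag_az = 337.8 - 18.7 = 319.1 degrees

319.1 degrees


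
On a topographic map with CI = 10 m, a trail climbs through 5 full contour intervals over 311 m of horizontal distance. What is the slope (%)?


elevation change = 5 * 10 = 50 m
slope = 50 / 311 * 100 = 16.1%

16.1%


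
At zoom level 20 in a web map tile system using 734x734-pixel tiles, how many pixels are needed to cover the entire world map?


tiles per axis = 2^20 = 1048576
total tiles = 1048576^2 = 1099511627776
pixels per axis = 1048576 * 734 = 769654784
total pixels = 769654784^2 = 592368486534086656

592368486534086656 pixels


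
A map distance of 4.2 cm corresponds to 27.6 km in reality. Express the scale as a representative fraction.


ground = 27.6 km = 2760000 cm; RF denominator = ground / map = 2760000 / 4.2 ≈ 657143; RF = 1:657143

1:657143


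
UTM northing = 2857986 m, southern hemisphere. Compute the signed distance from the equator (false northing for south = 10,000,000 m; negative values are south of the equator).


For southern: actual = 2857986 - 10000000 = -7142014 m

-7142014 m


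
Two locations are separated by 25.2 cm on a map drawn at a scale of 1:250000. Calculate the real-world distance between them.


ground = 25.2 cm * 250000 / 100 = 63000.0 m = 63.0 km

63.0 km


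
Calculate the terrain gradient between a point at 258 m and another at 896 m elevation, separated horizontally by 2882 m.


gradient = (896 - 258) / 2882 = 638 / 2882 = 0.2214

0.2214


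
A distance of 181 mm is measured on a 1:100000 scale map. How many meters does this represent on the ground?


ground = 181 mm * 100000 / 1000 = 18100.0 m

18100.0 m


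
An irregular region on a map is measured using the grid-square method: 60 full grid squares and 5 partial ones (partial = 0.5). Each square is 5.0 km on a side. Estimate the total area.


effective squares = 60 + 5 * 0.5 = 62.5
area = 62.5 * 25.0 = 1562.5 km^2

1562.5 km^2


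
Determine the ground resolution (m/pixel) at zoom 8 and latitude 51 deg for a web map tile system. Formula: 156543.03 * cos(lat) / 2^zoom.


res = 156543.03 * cos(51) / 2^8 = 156543.03 * 0.62932039 / 256 = 384.83 m/pixel

384.83 m/pixel


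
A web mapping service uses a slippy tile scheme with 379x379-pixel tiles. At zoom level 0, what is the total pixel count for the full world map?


tiles per axis = 2^0 = 1
total tiles = 1^2 = 1
pixels per axis = 1 * 379 = 379
total pixels = 379^2 = 143641

143641 pixels


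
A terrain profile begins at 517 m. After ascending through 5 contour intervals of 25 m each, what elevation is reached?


elevation = 517 + 5 * 25 = 642 m

642 m


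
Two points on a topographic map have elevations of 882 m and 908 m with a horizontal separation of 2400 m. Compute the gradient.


gradient = (908 - 882) / 2400 = 26 / 2400 = 0.0108

0.0108


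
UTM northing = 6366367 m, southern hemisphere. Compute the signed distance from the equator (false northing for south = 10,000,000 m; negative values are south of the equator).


For southern: actual = 6366367 - 10000000 = -3633633 m

-3633633 m


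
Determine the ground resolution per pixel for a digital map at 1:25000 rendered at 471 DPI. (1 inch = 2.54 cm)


pixel_cm = 2.54 / 471 ≈ 0.005393 cm
ground = pixel_cm * 25000 / 100 = 2.54 * 25000 / (471 * 100) = 63500 / 47100 ≈ 1.35 m

1.35 m


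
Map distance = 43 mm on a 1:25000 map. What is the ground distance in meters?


ground = 43 mm * 25000 / 1000 = 1075.0 m

1075.0 m


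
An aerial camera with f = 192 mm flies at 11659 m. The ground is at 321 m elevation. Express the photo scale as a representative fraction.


scale = f / (H - h) = 192 mm / 11338 m = 192 / 11338000 = 1:59052

1:59052


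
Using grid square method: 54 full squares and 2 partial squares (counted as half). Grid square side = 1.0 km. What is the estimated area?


effective squares = 54 + 2 * 0.5 = 55.0
area = 55.0 * 1.0 = 55.0 km^2

55.0 km^2


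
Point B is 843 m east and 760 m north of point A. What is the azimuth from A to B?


az = atan2(843, 760) = 48.0 deg
adjusted to 0-360: 48.0 degrees

48.0 degrees


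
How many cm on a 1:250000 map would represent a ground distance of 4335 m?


map_cm = 4335 * 100 / 250000 = 1.734 cm ≈ 1.73 cm

1.73 cm


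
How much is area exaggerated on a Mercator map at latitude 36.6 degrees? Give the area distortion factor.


area_distortion = 1/cos^2(36.6) = 1.552

1.552


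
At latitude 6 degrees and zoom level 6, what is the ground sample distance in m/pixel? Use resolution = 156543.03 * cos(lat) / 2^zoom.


res = 156543.03 * cos(6) / 2^6 = 156543.03 * 0.9945219 / 64 = 2432.59 m/pixel

2432.59 m/pixel


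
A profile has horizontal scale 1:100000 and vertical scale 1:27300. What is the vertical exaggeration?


VE = horizontal_scale / vertical_scale = 100000 / 27300 ≈ 3.7

3.7x


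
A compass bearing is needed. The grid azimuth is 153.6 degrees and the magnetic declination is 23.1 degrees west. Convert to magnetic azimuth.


magnetic azimuth = grid azimuth - declination (east +ve)
mag_az = 153.6 - -23.1 = 176.7 degrees

176.7 degrees


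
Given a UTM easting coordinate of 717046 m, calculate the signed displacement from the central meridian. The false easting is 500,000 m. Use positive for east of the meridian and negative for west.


displacement = 717046 - 500000 = 217046 m

217046 m


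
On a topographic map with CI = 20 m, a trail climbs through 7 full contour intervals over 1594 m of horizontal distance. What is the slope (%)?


elevation change = 7 * 20 = 140 m
slope = 140 / 1594 * 100 = 8.8%

8.8%


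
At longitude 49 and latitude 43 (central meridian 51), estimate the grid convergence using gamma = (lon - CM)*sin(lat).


gamma = (49 - 51) * sin(43) = -2 * 0.681998 = -1.364 degrees

-1.364 degrees


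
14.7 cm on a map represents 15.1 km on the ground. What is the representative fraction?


ground = 15.1 km = 1510000 cm; RF denominator = ground / map = 1510000 / 14.7 ≈ 102721; RF = 1:102721

1:102721


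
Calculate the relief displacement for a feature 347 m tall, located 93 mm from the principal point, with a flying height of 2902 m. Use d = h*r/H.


d = h * r / H = 347 * 93 / 2902 = 11.12 mm

11.12 mm


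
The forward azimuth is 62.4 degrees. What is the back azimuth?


back azimuth = (62.4 + 180) mod 360 = 242.4 degrees

242.4 degrees


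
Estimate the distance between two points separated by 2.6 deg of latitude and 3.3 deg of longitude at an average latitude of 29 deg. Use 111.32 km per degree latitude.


dlat_km = 2.6 * 111.32 = 289.432
dlon_km = 3.3 * 111.32 * cos(29) ≈ 321.297
dist = sqrt(289.432^2 + 321.297^2) ≈ 432.4 km

432.4 km


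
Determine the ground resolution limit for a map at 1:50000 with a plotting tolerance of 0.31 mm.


ground = 0.31 mm * 50000 / 1000 = 15.5 m

15.5 m


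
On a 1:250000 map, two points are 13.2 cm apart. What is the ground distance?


ground = 13.2 cm * 250000 / 100 = 33000.0 m = 33.0 km

33.0 km


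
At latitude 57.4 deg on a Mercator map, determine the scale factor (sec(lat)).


SF = 1 / cos(57.4) = 1 / 0.538771 = 1.856

1.856


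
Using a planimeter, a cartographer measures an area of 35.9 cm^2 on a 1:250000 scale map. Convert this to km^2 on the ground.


ground_area = 35.9 * (250000/100)^2 = 224375000.0 m^2 = 224.375 km^2

224.375 km^2


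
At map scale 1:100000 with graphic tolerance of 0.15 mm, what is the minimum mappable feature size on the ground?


ground = 0.15 mm * 100000 / 1000 = 15.0 m

15.0 m


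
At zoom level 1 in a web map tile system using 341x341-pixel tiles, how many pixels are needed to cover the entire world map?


tiles per axis = 2^1 = 2
total tiles = 2^2 = 4
pixels per axis = 2 * 341 = 682
total pixels = 682^2 = 465124

465124 pixels


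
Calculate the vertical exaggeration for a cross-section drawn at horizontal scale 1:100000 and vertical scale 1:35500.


VE = horizontal_scale / vertical_scale = 100000 / 35500 ≈ 2.8

2.8x


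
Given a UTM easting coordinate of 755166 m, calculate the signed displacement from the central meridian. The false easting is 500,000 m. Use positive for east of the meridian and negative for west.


displacement = 755166 - 500000 = 255166 m

255166 m


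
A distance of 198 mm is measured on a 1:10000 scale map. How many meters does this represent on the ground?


ground = 198 mm * 10000 / 1000 = 1980.0 m

1980.0 m


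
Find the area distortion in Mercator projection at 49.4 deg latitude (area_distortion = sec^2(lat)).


area_distortion = 1/cos^2(49.4) = 2.361

2.361


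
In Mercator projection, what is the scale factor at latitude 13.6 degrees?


SF = 1 / cos(13.6) = 1 / 0.971961 = 1.029

1.029


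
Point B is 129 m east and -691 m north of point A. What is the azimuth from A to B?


az = atan2(129, -691) = 169.4 deg
adjusted to 0-360: 169.4 degrees

169.4 degrees


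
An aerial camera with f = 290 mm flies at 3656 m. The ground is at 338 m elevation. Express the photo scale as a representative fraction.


scale = f / (H - h) = 290 mm / 3318 m = 290 / 3318000 = 1:11441

1:11441


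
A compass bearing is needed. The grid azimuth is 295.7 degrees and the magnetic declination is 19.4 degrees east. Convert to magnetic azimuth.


magnetic azimuth = grid azimuth - declination (east +ve)
mag_az = 295.7 - 19.4 = 276.3 degrees

276.3 degrees


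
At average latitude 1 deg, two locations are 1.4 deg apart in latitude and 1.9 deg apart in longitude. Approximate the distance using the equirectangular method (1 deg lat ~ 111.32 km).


dlat_km = 1.4 * 111.32 = 155.848
dlon_km = 1.9 * 111.32 * cos(1) ≈ 211.476
dist = sqrt(155.848^2 + 211.476^2) ≈ 262.7 km

262.7 km


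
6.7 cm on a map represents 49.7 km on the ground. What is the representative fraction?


ground = 49.7 km = 4970000 cm; RF denominator = ground / map = 4970000 / 6.7 ≈ 741791; RF = 1:741791

1:741791


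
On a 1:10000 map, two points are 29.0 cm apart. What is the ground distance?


ground = 29.0 cm * 10000 / 100 = 2900.0 m = 2.9 km

2.9 km


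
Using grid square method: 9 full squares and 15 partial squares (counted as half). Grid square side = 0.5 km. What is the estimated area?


effective squares = 9 + 15 * 0.5 = 16.5
area = 16.5 * 0.25 = 4.125 km^2

4.125 km^2


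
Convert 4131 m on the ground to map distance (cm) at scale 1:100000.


map_cm = 4131 * 100 / 100000 = 4.131 cm ≈ 4.13 cm

4.13 cm


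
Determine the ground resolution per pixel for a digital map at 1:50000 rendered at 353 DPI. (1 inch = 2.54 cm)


pixel_cm = 2.54 / 353 ≈ 0.007195 cm
ground = pixel_cm * 50000 / 100 = 2.54 * 50000 / (353 * 100) = 127000 / 35300 ≈ 3.6 m

3.6 m


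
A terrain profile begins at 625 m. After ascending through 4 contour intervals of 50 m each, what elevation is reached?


elevation = 625 + 4 * 50 = 825 m

825 m


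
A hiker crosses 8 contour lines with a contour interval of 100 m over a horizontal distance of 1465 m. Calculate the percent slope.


elevation change = 8 * 100 = 800 m
slope = 800 / 1465 * 100 = 54.6%

54.6%


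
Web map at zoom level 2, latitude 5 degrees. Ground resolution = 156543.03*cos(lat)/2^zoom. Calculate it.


res = 156543.03 * cos(5) / 2^2 = 156543.03 * 0.9961947 / 4 = 38986.83 m/pixel

38986.83 m/pixel


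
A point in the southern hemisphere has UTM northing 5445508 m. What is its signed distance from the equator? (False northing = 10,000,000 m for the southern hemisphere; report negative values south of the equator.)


For southern: actual = 5445508 - 10000000 = -4554492 m

-4554492 m


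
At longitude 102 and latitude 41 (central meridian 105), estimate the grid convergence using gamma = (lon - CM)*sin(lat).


gamma = (102 - 105) * sin(41) = -3 * 0.656059 = -1.968 degrees

-1.968 degrees


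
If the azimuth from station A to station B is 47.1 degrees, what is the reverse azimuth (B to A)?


back azimuth = (47.1 + 180) mod 360 = 227.1 degrees

227.1 degrees


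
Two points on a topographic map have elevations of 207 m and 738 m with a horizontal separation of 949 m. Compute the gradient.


gradient = (738 - 207) / 949 = 531 / 949 = 0.5595

0.5595


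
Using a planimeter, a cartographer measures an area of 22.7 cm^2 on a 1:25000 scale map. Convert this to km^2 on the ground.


ground_area = 22.7 * (25000/100)^2 = 1418750.0 m^2 = 1.41875 km^2 ≈ 1.419 km^2

1.419 km^2


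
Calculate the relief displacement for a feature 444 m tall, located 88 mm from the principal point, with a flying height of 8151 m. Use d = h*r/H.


d = h * r / H = 444 * 88 / 8151 = 4.79 mm

4.79 mm


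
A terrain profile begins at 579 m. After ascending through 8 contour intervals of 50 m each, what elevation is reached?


elevation = 579 + 8 * 50 = 979 m

979 m


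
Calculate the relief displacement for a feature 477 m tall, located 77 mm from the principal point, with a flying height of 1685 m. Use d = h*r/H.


d = h * r / H = 477 * 77 / 1685 = 21.8 mm

21.8 mm


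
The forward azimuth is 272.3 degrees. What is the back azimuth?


back azimuth = (272.3 + 180) mod 360 = 92.3 degrees

92.3 degrees


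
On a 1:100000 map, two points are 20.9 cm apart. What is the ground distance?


ground = 20.9 cm * 100000 / 100 = 20900.0 m = 20.9 km

20.9 km


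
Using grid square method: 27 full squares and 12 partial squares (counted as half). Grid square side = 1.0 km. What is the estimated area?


effective squares = 27 + 12 * 0.5 = 33.0
area = 33.0 * 1.0 = 33.0 km^2

33.0 km^2


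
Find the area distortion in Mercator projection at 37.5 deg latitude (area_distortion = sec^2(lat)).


area_distortion = 1/cos^2(37.5) = 1.589

1.589


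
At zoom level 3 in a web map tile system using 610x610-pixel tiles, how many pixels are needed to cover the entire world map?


tiles per axis = 2^3 = 8
total tiles = 8^2 = 64
pixels per axis = 8 * 610 = 4880
total pixels = 4880^2 = 23814400

23814400 pixels


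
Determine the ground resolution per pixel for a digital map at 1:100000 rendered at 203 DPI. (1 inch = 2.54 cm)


pixel_cm = 2.54 / 203 ≈ 0.012512 cm
ground = pixel_cm * 100000 / 100 = 2.54 * 100000 / (203 * 100) = 254000 / 20300 ≈ 12.51 m

12.51 m


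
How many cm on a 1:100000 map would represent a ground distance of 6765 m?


map_cm = 6765 * 100 / 100000 = 6.765 cm ≈ 6.77 cm

6.77 cm


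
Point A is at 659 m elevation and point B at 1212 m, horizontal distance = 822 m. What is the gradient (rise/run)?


gradient = (1212 - 659) / 822 = 553 / 822 = 0.6727

0.6727


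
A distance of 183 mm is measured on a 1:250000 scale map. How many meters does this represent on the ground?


ground = 183 mm * 250000 / 1000 = 45750.0 m

45750.0 m


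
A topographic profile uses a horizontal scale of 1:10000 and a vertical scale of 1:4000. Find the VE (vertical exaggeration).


VE = horizontal_scale / vertical_scale = 10000 / 4000 = 2.5

2.5x


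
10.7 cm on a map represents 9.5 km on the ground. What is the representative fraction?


ground = 9.5 km = 950000 cm; RF denominator = ground / map = 950000 / 10.7 ≈ 88785; RF = 1:88785

1:88785


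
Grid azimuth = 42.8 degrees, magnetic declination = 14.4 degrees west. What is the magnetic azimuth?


magnetic azimuth = grid azimuth - declination (east +ve)
mag_az = 42.8 - -14.4 = 57.2 degrees

57.2 degrees


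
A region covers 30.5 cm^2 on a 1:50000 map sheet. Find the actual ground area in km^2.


ground_area = 30.5 * (50000/100)^2 = 7625000.0 m^2 = 7.625 km^2

7.625 km^2


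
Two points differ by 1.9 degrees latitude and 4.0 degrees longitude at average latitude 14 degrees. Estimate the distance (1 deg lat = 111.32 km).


dlat_km = 1.9 * 111.32 = 211.508
dlon_km = 4.0 * 111.32 * cos(14) ≈ 432.053
dist = sqrt(211.508^2 + 432.053^2) ≈ 481.0 km

481.0 km


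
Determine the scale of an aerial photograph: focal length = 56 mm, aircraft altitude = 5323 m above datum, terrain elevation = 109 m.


scale = f / (H - h) = 56 mm / 5214 m = 56 / 5214000 = 1:93107

1:93107


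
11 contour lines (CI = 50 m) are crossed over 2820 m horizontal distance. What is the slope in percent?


elevation change = 11 * 50 = 550 m
slope = 550 / 2820 * 100 = 19.5%

19.5%


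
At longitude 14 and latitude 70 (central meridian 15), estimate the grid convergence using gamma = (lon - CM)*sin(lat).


gamma = (14 - 15) * sin(70) = -1 * 0.939693 = -0.94 degrees

-0.94 degrees


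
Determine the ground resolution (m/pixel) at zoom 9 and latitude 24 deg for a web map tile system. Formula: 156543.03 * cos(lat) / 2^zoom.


res = 156543.03 * cos(24) / 2^9 = 156543.03 * 0.91354546 / 512 = 279.31 m/pixel

279.31 m/pixel


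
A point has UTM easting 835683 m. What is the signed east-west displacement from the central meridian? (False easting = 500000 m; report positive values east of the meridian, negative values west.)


displacement = 835683 - 500000 = 335683 m

335683 m


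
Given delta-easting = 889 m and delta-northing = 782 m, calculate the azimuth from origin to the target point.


az = atan2(889, 782) = 48.7 deg
adjusted to 0-360: 48.7 degrees

48.7 degrees


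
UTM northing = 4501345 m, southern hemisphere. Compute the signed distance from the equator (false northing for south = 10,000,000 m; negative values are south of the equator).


For southern: actual = 4501345 - 10000000 = -5498655 m

-5498655 m


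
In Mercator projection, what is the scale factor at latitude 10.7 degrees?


SF = 1 / cos(10.7) = 1 / 0.982613 = 1.018

1.018


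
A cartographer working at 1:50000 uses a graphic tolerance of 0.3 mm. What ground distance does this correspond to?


ground = 0.3 mm * 50000 / 1000 = 15.0 m

15.0 m


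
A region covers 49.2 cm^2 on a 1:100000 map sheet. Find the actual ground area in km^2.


ground_area = 49.2 * (100000/100)^2 = 49200000.0 m^2 = 49.2 km^2

49.2 km^2


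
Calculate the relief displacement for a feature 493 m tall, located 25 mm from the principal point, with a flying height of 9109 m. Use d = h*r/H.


d = h * r / H = 493 * 25 / 9109 = 1.35 mm

1.35 mm


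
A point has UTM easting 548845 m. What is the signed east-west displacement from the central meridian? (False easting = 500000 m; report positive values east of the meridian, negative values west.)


displacement = 548845 - 500000 = 48845 m

48845 m


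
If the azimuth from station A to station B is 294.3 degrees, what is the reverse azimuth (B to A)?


back azimuth = (294.3 + 180) mod 360 = 114.3 degrees

114.3 degrees


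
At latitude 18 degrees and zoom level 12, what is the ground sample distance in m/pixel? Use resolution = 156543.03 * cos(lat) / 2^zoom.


res = 156543.03 * cos(18) / 2^12 = 156543.03 * 0.95105652 / 4096 = 36.35 m/pixel

36.35 m/pixel


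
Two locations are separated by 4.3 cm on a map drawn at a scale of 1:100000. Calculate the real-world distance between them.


ground = 4.3 cm * 100000 / 100 = 4300.0 m = 4.3 km

4.3 km


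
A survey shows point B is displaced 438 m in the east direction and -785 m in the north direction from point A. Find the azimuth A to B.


az = atan2(438, -785) = 150.8 deg
adjusted to 0-360: 150.8 degrees

150.8 degrees


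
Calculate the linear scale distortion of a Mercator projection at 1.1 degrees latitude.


SF = 1 / cos(1.1) = 1 / 0.999816 = 1.0

1.0


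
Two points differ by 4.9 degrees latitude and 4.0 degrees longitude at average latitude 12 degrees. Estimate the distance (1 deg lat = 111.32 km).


dlat_km = 4.9 * 111.32 = 545.468
dlon_km = 4.0 * 111.32 * cos(12) ≈ 435.55
dist = sqrt(545.468^2 + 435.55^2) ≈ 698.0 km

698.0 km


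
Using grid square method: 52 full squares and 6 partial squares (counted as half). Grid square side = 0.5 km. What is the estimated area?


effective squares = 52 + 6 * 0.5 = 55.0
area = 55.0 * 0.25 = 13.75 km^2

13.75 km^2


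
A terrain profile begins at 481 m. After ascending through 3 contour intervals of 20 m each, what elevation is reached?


elevation = 481 + 3 * 20 = 541 m

541 m


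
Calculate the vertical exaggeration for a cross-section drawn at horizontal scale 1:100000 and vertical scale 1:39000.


VE = horizontal_scale / vertical_scale = 100000 / 39000 ≈ 2.6

2.6x


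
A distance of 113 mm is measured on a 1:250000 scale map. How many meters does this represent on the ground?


ground = 113 mm * 250000 / 1000 = 28250.0 m

28250.0 m


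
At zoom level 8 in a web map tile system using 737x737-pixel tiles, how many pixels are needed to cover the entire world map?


tiles per axis = 2^8 = 256
total tiles = 256^2 = 65536
pixels per axis = 256 * 737 = 188672
total pixels = 188672^2 = 35597123584

35597123584 pixels


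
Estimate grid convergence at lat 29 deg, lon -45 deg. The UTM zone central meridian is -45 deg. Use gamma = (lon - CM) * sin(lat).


gamma = (-45 - -45) * sin(29) = 0 * 0.48481 = 0.0 degrees

0.0 degrees


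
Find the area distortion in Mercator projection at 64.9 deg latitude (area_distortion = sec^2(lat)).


area_distortion = 1/cos^2(64.9) = 5.557

5.557


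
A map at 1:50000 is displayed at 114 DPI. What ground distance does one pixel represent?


pixel_cm = 2.54 / 114 ≈ 0.022281 cm
ground = pixel_cm * 50000 / 100 = 2.54 * 50000 / (114 * 100) = 127000 / 11400 ≈ 11.14 m

11.14 m


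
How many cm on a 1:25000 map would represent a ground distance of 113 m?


map_cm = 113 * 100 / 25000 = 0.452 cm ≈ 0.45 cm

0.45 cm


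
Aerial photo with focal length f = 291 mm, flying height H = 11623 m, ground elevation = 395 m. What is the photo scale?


scale = f / (H - h) = 291 mm / 11228 m = 291 / 11228000 = 1:38584

1:38584


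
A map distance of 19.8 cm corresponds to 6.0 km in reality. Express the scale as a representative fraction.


ground = 6.0 km = 600000 cm; RF denominator = ground / map = 600000 / 19.8 ≈ 30303; RF = 1:30303

1:30303


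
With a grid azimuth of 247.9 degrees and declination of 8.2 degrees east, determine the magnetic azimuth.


magnetic azimuth = grid azimuth - declination (east +ve)
mag_az = 247.9 - 8.2 = 239.7 degrees

239.7 degrees


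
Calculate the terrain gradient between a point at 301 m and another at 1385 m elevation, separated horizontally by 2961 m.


gradient = (1385 - 301) / 2961 = 1084 / 2961 = 0.3661

0.3661


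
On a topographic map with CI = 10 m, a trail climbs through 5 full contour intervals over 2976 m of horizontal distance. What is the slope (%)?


elevation change = 5 * 10 = 50 m
slope = 50 / 2976 * 100 = 1.7%

1.7%


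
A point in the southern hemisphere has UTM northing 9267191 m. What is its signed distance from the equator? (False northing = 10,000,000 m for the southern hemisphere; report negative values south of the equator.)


For southern: actual = 9267191 - 10000000 = -732809 m

-732809 m


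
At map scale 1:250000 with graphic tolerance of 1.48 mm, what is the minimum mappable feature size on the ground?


ground = 1.48 mm * 250000 / 1000 = 370.0 m

370.0 m


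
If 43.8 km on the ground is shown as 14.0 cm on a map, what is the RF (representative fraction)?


ground = 43.8 km = 4380000 cm; RF denominator = ground / map = 4380000 / 14.0 ≈ 312857; RF = 1:312857

1:312857


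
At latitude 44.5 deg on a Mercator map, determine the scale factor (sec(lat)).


SF = 1 / cos(44.5) = 1 / 0.71325 = 1.402

1.402


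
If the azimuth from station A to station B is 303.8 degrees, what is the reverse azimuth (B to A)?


back azimuth = (303.8 + 180) mod 360 = 123.8 degrees

123.8 degrees


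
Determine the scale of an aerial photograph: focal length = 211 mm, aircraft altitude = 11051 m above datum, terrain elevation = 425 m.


scale = f / (H - h) = 211 mm / 10626 m = 211 / 10626000 = 1:50360

1:50360


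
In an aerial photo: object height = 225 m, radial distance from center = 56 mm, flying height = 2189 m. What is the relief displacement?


d = h * r / H = 225 * 56 / 2189 = 5.76 mm

5.76 mm


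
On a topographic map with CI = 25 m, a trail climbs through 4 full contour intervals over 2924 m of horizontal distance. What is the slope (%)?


elevation change = 4 * 25 = 100 m
slope = 100 / 2924 * 100 = 3.4%

3.4%


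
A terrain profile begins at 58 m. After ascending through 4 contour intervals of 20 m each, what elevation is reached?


elevation = 58 + 4 * 20 = 138 m

138 m


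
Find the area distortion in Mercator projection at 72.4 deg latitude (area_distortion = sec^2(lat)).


area_distortion = 1/cos^2(72.4) = 10.938

10.938


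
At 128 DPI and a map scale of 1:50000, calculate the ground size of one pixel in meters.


pixel_cm = 2.54 / 128 ≈ 0.019844 cm
ground = pixel_cm * 50000 / 100 = 2.54 * 50000 / (128 * 100) = 127000 / 12800 ≈ 9.92 m

9.92 m


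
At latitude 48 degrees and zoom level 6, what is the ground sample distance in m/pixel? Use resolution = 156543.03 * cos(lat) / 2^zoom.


res = 156543.03 * cos(48) / 2^6 = 156543.03 * 0.66913061 / 64 = 1636.68 m/pixel

1636.68 m/pixel


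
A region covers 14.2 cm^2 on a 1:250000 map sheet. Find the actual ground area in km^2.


ground_area = 14.2 * (250000/100)^2 = 88750000.0 m^2 = 88.75 km^2

88.75 km^2


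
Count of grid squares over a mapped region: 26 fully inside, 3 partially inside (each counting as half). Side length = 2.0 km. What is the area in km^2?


effective squares = 26 + 3 * 0.5 = 27.5
area = 27.5 * 4.0 = 110.0 km^2

110.0 km^2


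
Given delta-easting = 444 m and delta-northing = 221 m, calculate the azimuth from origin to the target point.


az = atan2(444, 221) = 63.5 deg
adjusted to 0-360: 63.5 degrees

63.5 degrees


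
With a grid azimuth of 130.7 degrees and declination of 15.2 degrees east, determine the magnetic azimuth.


magnetic azimuth = grid azimuth - declination (east +ve)
mag_az = 130.7 - 15.2 = 115.5 degrees

115.5 degrees


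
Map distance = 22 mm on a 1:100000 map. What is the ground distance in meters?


ground = 22 mm * 100000 / 1000 = 2200.0 m

2200.0 m


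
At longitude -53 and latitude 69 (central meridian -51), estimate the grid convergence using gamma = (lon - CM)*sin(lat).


gamma = (-53 - -51) * sin(69) = -2 * 0.93358 = -1.867 degrees

-1.867 degrees


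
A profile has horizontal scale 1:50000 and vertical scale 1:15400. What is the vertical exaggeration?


VE = horizontal_scale / vertical_scale = 50000 / 15400 ≈ 3.2

3.2x


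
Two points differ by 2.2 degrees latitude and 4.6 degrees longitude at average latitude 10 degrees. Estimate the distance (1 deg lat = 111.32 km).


dlat_km = 2.2 * 111.32 = 244.904
dlon_km = 4.6 * 111.32 * cos(10) ≈ 504.292
dist = sqrt(244.904^2 + 504.292^2) ≈ 560.6 km

560.6 km


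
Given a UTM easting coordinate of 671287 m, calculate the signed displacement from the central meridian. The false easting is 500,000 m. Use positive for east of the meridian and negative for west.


displacement = 671287 - 500000 = 171287 m

171287 m


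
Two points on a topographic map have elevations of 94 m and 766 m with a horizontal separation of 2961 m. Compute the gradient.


gradient = (766 - 94) / 2961 = 672 / 2961 = 0.227

0.227


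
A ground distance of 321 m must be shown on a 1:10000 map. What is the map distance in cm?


map_cm = 321 * 100 / 10000 = 3.21 cm

3.21 cm
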